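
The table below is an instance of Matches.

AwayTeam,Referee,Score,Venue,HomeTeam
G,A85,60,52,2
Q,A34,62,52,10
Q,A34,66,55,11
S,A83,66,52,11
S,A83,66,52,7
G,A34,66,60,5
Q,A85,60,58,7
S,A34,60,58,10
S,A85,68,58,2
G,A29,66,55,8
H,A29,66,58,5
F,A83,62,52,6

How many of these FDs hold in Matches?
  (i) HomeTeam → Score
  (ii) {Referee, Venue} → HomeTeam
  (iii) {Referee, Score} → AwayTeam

(i) HomeTeam → Score: HomeTeam=2: 2 rows → Score takes values {60, 68} — violation; HomeTeam=10: 2 rows → Score takes values {62, 60} — violation; HomeTeam=7: 2 rows → Score takes values {66, 60} — violation — fails.
(ii) {Referee, Venue} → HomeTeam: (Referee=A83, Venue=52): 3 rows → HomeTeam takes values {11, 7, 6} — violation; (Referee=A85, Venue=58): 2 rows → HomeTeam takes values {7, 2} — violation — fails.
(iii) {Referee, Score} → AwayTeam: (Referee=A85, Score=60): 2 rows → AwayTeam takes values {G, Q} — violation; (Referee=A34, Score=66): 2 rows → AwayTeam takes values {Q, G} — violation; (Referee=A29, Score=66): 2 rows → AwayTeam takes values {G, H} — violation — fails.
None of the 3 dependencies hold.

0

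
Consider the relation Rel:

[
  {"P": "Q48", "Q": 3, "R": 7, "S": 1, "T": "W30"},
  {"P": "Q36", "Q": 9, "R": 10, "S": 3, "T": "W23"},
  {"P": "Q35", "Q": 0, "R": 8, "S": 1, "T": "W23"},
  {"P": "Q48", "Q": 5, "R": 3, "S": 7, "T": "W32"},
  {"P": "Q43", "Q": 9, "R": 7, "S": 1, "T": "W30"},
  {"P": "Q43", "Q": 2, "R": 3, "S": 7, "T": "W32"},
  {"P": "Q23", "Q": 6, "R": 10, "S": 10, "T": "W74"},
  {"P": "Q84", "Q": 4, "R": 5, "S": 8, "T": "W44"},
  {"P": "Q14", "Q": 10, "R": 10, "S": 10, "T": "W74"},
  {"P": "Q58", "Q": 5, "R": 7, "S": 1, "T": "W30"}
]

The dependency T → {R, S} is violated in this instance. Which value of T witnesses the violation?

T=W30: 3 rows → {R,S} = (7, 1), (7, 1), (7, 1) ✓
T=W23: 2 rows → {R,S} takes values {(10, 3), (8, 1)} — violation
T=W32: 2 rows → {R,S} = (3, 7), (3, 7) ✓
T=W74: 2 rows → {R,S} = (10, 10), (10, 10) ✓
T=W44: 1 row → {R,S} = (5, 8) ✓
The only T value with inconsistent RHS is T=W23.

W23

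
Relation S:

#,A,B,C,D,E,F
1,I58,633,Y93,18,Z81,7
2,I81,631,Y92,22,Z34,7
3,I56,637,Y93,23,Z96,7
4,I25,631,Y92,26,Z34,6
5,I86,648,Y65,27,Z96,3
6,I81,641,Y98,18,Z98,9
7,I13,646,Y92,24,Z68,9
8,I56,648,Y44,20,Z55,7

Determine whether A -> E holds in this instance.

No

A=I58: row 1 → E = Z81 ✓
A=I81: rows 2, 6 → E takes values {Z34, Z98} — violation
A=I56: rows 3, 8 → E takes values {Z96, Z55} — violation
A=I25: row 4 → E = Z34 ✓
A=I86: row 5 → E = Z96 ✓
A=I13: row 7 → E = Z68 ✓
Two rows agree on A but differ on E, so A -> E does not hold.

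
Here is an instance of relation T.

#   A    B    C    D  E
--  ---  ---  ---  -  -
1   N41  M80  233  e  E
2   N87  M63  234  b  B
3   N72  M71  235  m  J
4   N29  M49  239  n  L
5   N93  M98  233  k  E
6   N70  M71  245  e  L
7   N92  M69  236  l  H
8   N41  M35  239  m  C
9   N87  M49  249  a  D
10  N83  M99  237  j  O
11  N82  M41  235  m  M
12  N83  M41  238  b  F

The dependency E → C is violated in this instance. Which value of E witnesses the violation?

L

E=E: rows 1, 5 → C = 233, 233 ✓
E=B: row 2 → C = 234 ✓
E=J: row 3 → C = 235 ✓
E=L: rows 4, 6 → C takes values {239, 245} — violation
E=H: row 7 → C = 236 ✓
E=C: row 8 → C = 239 ✓
E=D: row 9 → C = 249 ✓
E=O: row 10 → C = 237 ✓
E=M: row 11 → C = 235 ✓
E=F: row 12 → C = 238 ✓
The only E value with inconsistent C is E=L.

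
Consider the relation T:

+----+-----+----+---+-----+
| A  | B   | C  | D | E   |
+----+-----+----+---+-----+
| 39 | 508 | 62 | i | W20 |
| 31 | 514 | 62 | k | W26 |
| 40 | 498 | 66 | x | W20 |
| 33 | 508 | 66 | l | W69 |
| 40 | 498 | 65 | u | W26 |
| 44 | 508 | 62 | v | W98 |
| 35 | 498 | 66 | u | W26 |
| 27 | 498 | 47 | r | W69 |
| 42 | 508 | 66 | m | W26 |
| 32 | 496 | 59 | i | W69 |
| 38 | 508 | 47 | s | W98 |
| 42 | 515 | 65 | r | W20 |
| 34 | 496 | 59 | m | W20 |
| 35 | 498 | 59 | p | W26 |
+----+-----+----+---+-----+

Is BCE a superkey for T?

All 14 rows have distinct BCE values, so BCE → (all attributes) holds and BCE is a superkey.

Yes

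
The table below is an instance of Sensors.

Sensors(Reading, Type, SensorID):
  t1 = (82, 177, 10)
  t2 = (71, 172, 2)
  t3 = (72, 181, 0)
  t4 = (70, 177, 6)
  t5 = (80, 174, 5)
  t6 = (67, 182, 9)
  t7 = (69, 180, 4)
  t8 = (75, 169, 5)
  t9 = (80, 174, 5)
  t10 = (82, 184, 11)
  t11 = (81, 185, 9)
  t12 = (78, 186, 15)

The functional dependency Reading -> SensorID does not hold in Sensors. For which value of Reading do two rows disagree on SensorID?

Reading=82: rows 1, 10 → SensorID takes values {10, 11} — violation
Reading=71: row 2 → SensorID = 2 ✓
Reading=72: row 3 → SensorID = 0 ✓
Reading=70: row 4 → SensorID = 6 ✓
Reading=80: rows 5, 9 → SensorID = 5, 5 ✓
Reading=67: row 6 → SensorID = 9 ✓
Reading=69: row 7 → SensorID = 4 ✓
Reading=75: row 8 → SensorID = 5 ✓
Reading=81: row 11 → SensorID = 9 ✓
Reading=78: row 12 → SensorID = 15 ✓
The only Reading value with inconsistent SensorID is Reading=82.

82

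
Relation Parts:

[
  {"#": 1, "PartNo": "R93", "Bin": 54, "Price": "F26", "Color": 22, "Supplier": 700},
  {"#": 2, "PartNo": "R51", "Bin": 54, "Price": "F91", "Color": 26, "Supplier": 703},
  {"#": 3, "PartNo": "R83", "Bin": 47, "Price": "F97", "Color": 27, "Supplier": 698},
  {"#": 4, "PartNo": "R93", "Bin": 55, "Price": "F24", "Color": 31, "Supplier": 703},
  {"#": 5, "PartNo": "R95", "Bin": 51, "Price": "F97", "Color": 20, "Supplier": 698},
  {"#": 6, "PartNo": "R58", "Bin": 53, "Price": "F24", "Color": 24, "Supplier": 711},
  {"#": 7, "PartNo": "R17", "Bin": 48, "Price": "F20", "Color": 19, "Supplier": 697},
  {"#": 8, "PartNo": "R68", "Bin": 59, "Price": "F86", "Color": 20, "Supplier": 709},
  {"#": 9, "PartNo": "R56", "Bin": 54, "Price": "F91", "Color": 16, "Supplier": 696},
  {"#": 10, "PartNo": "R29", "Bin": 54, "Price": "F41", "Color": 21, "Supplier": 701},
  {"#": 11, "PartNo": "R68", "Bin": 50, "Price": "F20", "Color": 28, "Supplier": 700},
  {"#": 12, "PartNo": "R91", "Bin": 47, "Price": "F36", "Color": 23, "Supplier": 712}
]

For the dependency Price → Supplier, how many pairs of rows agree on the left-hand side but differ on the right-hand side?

3

Price=F91: violating pairs (2,9) — 1 pair.
Price=F97: all 2 rows agree on Supplier — 0 pairs.
Price=F24: violating pairs (4,6) — 1 pair.
Price=F20: violating pairs (7,11) — 1 pair.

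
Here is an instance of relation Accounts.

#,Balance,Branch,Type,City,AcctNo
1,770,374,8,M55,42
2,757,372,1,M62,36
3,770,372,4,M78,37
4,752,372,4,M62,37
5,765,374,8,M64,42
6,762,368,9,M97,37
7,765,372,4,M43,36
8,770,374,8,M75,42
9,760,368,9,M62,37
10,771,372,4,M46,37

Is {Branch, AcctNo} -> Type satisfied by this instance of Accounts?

(Branch=374, AcctNo=42): rows 1, 5, 8 → Type = 8, 8, 8 ✓
(Branch=372, AcctNo=36): rows 2, 7 → Type takes values {1, 4} — violation
(Branch=372, AcctNo=37): rows 3, 4, 10 → Type = 4, 4, 4 ✓
(Branch=368, AcctNo=37): rows 6, 9 → Type = 9, 9 ✓
Two rows agree on {Branch, AcctNo} but differ on Type, so {Branch, AcctNo} -> Type does not hold.

No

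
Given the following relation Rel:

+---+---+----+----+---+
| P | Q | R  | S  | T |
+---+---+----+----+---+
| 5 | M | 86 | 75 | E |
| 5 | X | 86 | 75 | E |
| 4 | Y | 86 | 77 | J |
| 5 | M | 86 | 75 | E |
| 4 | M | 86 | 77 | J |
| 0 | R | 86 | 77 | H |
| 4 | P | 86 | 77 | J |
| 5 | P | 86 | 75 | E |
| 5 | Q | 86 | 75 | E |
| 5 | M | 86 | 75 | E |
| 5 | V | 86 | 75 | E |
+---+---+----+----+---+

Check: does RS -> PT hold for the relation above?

No

(R=86, S=75): 7 rows → {P,T} = (5, E), (5, E), (5, E), (5, E), (5, E), (5, E), (5, E) ✓
(R=86, S=77): 4 rows → {P,T} takes values {(4, J), (0, H)} — violation
Two rows agree on RS but differ on PT, so RS -> PT does not hold.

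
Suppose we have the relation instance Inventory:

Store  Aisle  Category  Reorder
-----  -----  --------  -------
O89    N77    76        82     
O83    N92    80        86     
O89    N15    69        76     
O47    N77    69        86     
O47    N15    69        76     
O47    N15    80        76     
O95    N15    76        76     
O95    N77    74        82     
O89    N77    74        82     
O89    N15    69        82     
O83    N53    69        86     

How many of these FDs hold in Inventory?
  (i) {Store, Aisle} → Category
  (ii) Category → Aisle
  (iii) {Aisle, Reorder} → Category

0

(i) {Store, Aisle} → Category: (Store=O89, Aisle=N77): 2 rows → Category takes values {76, 74} — violation; (Store=O47, Aisle=N15): 2 rows → Category takes values {69, 80} — violation — fails.
(ii) Category → Aisle: Category=76: 2 rows → Aisle takes values {N77, N15} — violation; Category=80: 2 rows → Aisle takes values {N92, N15} — violation; Category=69: 5 rows → Aisle takes values {N15, N77, N53} — violation — fails.
(iii) {Aisle, Reorder} → Category: (Aisle=N77, Reorder=82): 3 rows → Category takes values {76, 74} — violation; (Aisle=N15, Reorder=76): 4 rows → Category takes values {69, 80, 76} — violation — fails.
None of the 3 dependencies hold.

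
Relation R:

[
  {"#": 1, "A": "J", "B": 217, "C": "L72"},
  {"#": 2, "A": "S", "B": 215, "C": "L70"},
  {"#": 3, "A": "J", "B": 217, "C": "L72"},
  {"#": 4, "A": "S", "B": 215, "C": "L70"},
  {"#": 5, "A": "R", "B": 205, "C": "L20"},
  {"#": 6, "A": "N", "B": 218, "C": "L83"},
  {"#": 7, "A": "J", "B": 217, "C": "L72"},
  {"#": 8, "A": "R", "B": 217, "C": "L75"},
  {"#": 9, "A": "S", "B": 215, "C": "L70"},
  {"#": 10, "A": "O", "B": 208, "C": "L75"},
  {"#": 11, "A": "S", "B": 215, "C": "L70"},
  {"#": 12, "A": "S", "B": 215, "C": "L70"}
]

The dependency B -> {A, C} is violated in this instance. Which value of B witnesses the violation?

B=217: rows 1, 3, 7, 8 → {A,C} takes values {(J, L72), (R, L75)} — violation
B=215: rows 2, 4, 9, 11, 12 → {A,C} = (S, L70), (S, L70), (S, L70), (S, L70), (S, L70) ✓
B=205: row 5 → {A,C} = (R, L20) ✓
B=218: row 6 → {A,C} = (N, L83) ✓
B=208: row 10 → {A,C} = (O, L75) ✓
The only B value with inconsistent RHS is B=217.

217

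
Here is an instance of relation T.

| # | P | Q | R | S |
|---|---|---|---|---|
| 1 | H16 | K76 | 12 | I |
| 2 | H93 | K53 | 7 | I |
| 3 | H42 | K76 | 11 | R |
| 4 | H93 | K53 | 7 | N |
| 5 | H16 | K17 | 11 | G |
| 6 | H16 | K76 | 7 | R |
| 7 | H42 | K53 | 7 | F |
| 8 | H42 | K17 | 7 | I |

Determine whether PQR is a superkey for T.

Rows 2 and 4 have the same PQR value (P=H93, Q=K53, R=7) but are distinct tuples, so PQR does not determine every attribute — not a superkey.

No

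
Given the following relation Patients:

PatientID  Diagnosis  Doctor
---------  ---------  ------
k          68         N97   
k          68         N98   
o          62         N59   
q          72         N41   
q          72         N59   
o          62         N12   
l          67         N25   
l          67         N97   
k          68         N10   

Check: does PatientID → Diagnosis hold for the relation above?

Yes

PatientID=k: 3 rows → Diagnosis = 68, 68, 68 ✓
PatientID=o: 2 rows → Diagnosis = 62, 62 ✓
PatientID=q: 2 rows → Diagnosis = 72, 72 ✓
PatientID=l: 2 rows → Diagnosis = 67, 67 ✓
Every PatientID value is associated with a single Diagnosis value, so PatientID → Diagnosis holds.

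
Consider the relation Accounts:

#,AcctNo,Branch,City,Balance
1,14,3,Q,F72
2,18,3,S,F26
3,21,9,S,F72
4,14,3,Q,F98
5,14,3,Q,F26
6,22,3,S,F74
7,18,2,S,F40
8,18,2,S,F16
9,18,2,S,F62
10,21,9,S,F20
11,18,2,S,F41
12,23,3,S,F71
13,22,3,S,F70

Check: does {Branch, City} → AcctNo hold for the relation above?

No

(Branch=3, City=Q): rows 1, 4, 5 → AcctNo = 14, 14, 14 ✓
(Branch=3, City=S): rows 2, 6, 12, 13 → AcctNo takes values {18, 22, 23} — violation
(Branch=9, City=S): rows 3, 10 → AcctNo = 21, 21 ✓
(Branch=2, City=S): rows 7, 8, 9, 11 → AcctNo = 18, 18, 18, 18 ✓
Two rows agree on {Branch, City} but differ on AcctNo, so {Branch, City} → AcctNo does not hold.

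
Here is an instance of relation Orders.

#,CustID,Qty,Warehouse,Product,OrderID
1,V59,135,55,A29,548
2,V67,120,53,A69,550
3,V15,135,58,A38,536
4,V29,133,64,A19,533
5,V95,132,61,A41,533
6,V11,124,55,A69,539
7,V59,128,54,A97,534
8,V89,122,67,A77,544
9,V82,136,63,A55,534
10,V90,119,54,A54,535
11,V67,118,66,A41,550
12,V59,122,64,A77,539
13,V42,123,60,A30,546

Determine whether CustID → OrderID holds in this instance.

No

CustID=V59: rows 1, 7, 12 → OrderID takes values {548, 534, 539} — violation
CustID=V67: rows 2, 11 → OrderID = 550, 550 ✓
CustID=V15: row 3 → OrderID = 536 ✓
CustID=V29: row 4 → OrderID = 533 ✓
CustID=V95: row 5 → OrderID = 533 ✓
CustID=V11: row 6 → OrderID = 539 ✓
CustID=V89: row 8 → OrderID = 544 ✓
CustID=V82: row 9 → OrderID = 534 ✓
CustID=V90: row 10 → OrderID = 535 ✓
CustID=V42: row 13 → OrderID = 546 ✓
Two rows agree on CustID but differ on OrderID, so CustID → OrderID does not hold.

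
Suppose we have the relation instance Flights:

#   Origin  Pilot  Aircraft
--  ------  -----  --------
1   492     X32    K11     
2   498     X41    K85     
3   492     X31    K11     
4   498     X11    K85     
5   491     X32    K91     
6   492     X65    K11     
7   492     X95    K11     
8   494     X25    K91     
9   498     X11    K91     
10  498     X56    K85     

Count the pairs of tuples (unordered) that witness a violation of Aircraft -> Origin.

3

Aircraft=K11: all 4 rows agree on Origin — 0 pairs.
Aircraft=K85: all 3 rows agree on Origin — 0 pairs.
Aircraft=K91: violating pairs (5,8), (5,9), (8,9) — 3 pairs.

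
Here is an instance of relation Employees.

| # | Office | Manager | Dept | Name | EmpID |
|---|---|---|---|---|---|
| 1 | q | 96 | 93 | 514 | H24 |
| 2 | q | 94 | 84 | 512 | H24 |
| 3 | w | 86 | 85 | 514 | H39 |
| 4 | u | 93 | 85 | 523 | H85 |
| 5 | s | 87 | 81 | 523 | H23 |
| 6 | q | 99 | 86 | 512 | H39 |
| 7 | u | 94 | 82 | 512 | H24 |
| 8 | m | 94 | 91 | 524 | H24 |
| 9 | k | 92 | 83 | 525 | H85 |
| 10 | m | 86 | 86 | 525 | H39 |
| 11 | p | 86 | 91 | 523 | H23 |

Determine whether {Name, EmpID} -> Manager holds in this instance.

No

(Name=514, EmpID=H24): row 1 → Manager = 96 ✓
(Name=512, EmpID=H24): rows 2, 7 → Manager = 94, 94 ✓
(Name=514, EmpID=H39): row 3 → Manager = 86 ✓
(Name=523, EmpID=H85): row 4 → Manager = 93 ✓
(Name=523, EmpID=H23): rows 5, 11 → Manager takes values {87, 86} — violation
(Name=512, EmpID=H39): row 6 → Manager = 99 ✓
(Name=524, EmpID=H24): row 8 → Manager = 94 ✓
(Name=525, EmpID=H85): row 9 → Manager = 92 ✓
(Name=525, EmpID=H39): row 10 → Manager = 86 ✓
Two rows agree on {Name, EmpID} but differ on Manager, so {Name, EmpID} -> Manager does not hold.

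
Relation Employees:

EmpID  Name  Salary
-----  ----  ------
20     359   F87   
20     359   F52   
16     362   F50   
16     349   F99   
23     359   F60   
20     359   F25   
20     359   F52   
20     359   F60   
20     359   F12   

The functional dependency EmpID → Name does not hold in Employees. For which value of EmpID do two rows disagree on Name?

EmpID=20: 6 rows → Name = 359, 359, 359, 359, 359, 359 ✓
EmpID=16: 2 rows → Name takes values {362, 349} — violation
EmpID=23: 1 row → Name = 359 ✓
The only EmpID value with inconsistent Name is EmpID=16.

16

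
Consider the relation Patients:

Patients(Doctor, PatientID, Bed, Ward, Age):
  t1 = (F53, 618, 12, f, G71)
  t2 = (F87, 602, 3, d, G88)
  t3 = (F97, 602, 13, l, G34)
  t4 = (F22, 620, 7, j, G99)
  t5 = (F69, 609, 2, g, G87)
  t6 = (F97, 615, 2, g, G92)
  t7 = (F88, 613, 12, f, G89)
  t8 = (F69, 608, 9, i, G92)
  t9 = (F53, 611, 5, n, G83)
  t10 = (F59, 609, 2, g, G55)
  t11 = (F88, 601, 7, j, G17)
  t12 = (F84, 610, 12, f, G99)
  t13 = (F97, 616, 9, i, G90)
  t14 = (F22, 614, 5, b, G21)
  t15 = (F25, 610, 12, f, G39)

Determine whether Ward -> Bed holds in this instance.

Yes

Ward=f: rows 1, 7, 12, 15 → Bed = 12, 12, 12, 12 ✓
Ward=d: row 2 → Bed = 3 ✓
Ward=l: row 3 → Bed = 13 ✓
Ward=j: rows 4, 11 → Bed = 7, 7 ✓
Ward=g: rows 5, 6, 10 → Bed = 2, 2, 2 ✓
Ward=i: rows 8, 13 → Bed = 9, 9 ✓
Ward=n: row 9 → Bed = 5 ✓
Ward=b: row 14 → Bed = 5 ✓
Every Ward value is associated with a single Bed value, so Ward -> Bed holds.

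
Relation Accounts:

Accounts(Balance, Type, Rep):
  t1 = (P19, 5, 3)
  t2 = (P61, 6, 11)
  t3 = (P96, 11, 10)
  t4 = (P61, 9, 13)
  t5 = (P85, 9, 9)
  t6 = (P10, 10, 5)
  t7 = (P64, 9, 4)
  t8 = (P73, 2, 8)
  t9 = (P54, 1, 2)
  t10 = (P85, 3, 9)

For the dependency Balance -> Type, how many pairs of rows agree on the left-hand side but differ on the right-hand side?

Balance=P61: violating pairs (2,4) — 1 pair.
Balance=P85: violating pairs (5,10) — 1 pair.

2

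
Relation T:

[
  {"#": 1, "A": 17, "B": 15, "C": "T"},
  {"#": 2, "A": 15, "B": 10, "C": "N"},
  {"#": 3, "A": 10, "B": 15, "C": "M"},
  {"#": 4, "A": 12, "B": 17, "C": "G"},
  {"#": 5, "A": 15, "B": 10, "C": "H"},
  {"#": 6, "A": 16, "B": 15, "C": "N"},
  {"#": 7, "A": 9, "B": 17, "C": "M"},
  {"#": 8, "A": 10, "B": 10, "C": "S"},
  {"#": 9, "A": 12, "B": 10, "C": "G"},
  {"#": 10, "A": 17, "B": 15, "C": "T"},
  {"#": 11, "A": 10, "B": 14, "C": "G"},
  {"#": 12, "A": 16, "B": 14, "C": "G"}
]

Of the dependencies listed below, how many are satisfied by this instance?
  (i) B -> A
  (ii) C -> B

(i) B -> A: B=15: rows 1, 3, 6, 10 → A takes values {17, 10, 16} — violation; B=10: rows 2, 5, 8, 9 → A takes values {15, 10, 12} — violation; B=17: rows 4, 7 → A takes values {12, 9} — violation; B=14: rows 11, 12 → A takes values {10, 16} — violation — fails.
(ii) C -> B: C=N: rows 2, 6 → B takes values {10, 15} — violation; C=M: rows 3, 7 → B takes values {15, 17} — violation; C=G: rows 4, 9, 11, 12 → B takes values {17, 10, 14} — violation — fails.
None of the 2 dependencies hold.

0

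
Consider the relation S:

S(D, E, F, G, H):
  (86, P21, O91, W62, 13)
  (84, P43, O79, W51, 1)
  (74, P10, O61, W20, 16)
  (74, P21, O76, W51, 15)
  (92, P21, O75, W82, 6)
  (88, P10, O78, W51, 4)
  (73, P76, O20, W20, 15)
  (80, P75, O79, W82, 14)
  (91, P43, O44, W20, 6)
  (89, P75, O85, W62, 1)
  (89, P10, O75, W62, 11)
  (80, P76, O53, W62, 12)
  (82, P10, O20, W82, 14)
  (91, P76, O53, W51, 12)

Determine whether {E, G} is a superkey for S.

All 14 rows have distinct {E, G} values, so {E, G} → (all attributes) holds and {E, G} is a superkey.

Yes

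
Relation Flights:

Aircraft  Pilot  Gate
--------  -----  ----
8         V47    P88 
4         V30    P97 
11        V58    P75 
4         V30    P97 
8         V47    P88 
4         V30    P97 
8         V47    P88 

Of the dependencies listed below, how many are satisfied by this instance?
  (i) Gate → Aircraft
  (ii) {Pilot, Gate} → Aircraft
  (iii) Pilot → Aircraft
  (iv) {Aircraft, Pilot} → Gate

(i) Gate → Aircraft: every LHS value maps to a single RHS value — holds.
(ii) {Pilot, Gate} → Aircraft: every LHS value maps to a single RHS value — holds.
(iii) Pilot → Aircraft: every LHS value maps to a single RHS value — holds.
(iv) {Aircraft, Pilot} → Gate: every LHS value maps to a single RHS value — holds.
4 of the 4 dependencies hold.

4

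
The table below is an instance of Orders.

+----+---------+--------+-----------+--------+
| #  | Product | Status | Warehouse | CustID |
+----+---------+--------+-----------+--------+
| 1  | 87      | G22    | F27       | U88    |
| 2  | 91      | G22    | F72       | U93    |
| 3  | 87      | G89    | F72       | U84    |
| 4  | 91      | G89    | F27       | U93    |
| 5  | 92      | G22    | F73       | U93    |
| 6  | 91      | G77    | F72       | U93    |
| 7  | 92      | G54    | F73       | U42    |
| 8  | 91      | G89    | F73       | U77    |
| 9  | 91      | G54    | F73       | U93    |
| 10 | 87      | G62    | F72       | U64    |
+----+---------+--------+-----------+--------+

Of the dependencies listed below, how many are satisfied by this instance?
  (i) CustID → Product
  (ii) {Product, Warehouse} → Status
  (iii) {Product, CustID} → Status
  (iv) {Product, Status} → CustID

(i) CustID → Product: CustID=U93: rows 2, 4, 5, 6, 9 → Product takes values {91, 92} — violation — fails.
(ii) {Product, Warehouse} → Status: (Product=91, Warehouse=F72): rows 2, 6 → Status takes values {G22, G77} — violation; (Product=87, Warehouse=F72): rows 3, 10 → Status takes values {G89, G62} — violation; (Product=92, Warehouse=F73): rows 5, 7 → Status takes values {G22, G54} — violation; (Product=91, Warehouse=F73): rows 8, 9 → Status takes values {G89, G54} — violation — fails.
(iii) {Product, CustID} → Status: (Product=91, CustID=U93): rows 2, 4, 6, 9 → Status takes values {G22, G89, G77, G54} — violation — fails.
(iv) {Product, Status} → CustID: (Product=91, Status=G89): rows 4, 8 → CustID takes values {U93, U77} — violation — fails.
None of the 4 dependencies hold.

0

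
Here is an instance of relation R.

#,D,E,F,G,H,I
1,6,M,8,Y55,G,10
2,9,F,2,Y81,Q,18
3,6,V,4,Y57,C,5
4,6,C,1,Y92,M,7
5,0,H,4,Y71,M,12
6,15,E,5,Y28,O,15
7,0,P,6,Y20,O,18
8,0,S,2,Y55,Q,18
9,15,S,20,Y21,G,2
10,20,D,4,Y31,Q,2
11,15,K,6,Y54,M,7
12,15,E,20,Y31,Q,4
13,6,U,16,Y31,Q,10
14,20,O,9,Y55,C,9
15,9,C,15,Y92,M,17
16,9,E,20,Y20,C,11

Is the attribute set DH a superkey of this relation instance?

Yes

All 16 rows have distinct DH values, so DH → (all attributes) holds and DH is a superkey.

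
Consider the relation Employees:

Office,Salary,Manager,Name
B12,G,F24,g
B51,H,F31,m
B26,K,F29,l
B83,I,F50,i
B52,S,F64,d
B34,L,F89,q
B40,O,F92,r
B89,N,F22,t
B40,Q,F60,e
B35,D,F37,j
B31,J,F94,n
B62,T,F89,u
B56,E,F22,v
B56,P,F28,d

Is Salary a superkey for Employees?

Yes

All 14 rows have distinct Salary values, so Salary → (all attributes) holds and Salary is a superkey.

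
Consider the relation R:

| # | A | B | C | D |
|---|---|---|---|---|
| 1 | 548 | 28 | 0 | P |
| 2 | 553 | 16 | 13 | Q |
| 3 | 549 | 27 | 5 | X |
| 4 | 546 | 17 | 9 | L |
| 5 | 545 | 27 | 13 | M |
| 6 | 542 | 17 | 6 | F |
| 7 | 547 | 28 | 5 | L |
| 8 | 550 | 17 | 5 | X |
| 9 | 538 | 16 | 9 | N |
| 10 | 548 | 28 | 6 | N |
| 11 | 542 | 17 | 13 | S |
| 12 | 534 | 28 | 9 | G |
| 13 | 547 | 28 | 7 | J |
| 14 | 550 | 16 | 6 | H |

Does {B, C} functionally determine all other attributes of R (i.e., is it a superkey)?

All 14 rows have distinct {B, C} values, so {B, C} → (all attributes) holds and {B, C} is a superkey.

Yes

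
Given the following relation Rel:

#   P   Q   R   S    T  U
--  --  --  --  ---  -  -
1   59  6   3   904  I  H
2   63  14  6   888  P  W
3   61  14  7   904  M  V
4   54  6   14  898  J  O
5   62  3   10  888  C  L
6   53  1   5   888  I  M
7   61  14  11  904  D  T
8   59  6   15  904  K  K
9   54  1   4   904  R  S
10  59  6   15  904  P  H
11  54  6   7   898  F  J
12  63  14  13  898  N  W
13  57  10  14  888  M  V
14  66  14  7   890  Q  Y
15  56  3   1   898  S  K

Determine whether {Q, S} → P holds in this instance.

Yes

(Q=6, S=904): rows 1, 8, 10 → P = 59, 59, 59 ✓
(Q=14, S=888): row 2 → P = 63 ✓
(Q=14, S=904): rows 3, 7 → P = 61, 61 ✓
(Q=6, S=898): rows 4, 11 → P = 54, 54 ✓
(Q=3, S=888): row 5 → P = 62 ✓
(Q=1, S=888): row 6 → P = 53 ✓
(Q=1, S=904): row 9 → P = 54 ✓
(Q=14, S=898): row 12 → P = 63 ✓
(Q=10, S=888): row 13 → P = 57 ✓
(Q=14, S=890): row 14 → P = 66 ✓
(Q=3, S=898): row 15 → P = 56 ✓
Every {Q, S} value is associated with a single P value, so {Q, S} → P holds.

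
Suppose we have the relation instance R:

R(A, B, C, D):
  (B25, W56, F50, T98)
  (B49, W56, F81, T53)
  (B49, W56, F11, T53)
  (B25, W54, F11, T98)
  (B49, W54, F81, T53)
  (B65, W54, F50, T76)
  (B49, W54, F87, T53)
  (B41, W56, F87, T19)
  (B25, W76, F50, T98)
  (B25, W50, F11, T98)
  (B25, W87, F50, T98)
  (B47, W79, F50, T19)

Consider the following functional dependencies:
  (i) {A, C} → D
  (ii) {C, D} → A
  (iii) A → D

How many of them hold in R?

(i) {A, C} → D: every LHS value maps to a single RHS value — holds.
(ii) {C, D} → A: every LHS value maps to a single RHS value — holds.
(iii) A → D: every LHS value maps to a single RHS value — holds.
3 of the 3 dependencies hold.

3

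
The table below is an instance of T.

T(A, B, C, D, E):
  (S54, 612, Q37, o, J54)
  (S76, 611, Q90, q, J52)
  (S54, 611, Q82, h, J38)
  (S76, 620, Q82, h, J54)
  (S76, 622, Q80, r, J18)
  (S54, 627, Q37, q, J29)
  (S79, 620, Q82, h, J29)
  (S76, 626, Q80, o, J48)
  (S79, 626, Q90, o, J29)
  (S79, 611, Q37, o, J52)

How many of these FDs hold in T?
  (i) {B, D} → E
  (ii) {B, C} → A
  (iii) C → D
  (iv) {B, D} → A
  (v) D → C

(i) {B, D} → E: (B=620, D=h): 2 rows → E takes values {J54, J29} — violation; (B=626, D=o): 2 rows → E takes values {J48, J29} — violation — fails.
(ii) {B, C} → A: (B=620, C=Q82): 2 rows → A takes values {S76, S79} — violation — fails.
(iii) C → D: C=Q37: 3 rows → D takes values {o, q} — violation; C=Q90: 2 rows → D takes values {q, o} — violation; C=Q80: 2 rows → D takes values {r, o} — violation — fails.
(iv) {B, D} → A: (B=620, D=h): 2 rows → A takes values {S76, S79} — violation; (B=626, D=o): 2 rows → A takes values {S76, S79} — violation — fails.
(v) D → C: D=o: 4 rows → C takes values {Q37, Q80, Q90} — violation; D=q: 2 rows → C takes values {Q90, Q37} — violation — fails.
None of the 5 dependencies hold.

0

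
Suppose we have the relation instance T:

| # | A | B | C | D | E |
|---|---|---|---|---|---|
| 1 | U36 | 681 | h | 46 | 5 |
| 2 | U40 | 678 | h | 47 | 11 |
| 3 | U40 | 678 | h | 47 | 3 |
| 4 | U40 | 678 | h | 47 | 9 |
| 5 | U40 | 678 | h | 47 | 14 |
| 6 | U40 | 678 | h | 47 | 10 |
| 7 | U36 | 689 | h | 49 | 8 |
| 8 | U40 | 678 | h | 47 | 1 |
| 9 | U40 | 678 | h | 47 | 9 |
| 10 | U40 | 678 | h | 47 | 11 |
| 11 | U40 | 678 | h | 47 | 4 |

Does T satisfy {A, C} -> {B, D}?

(A=U36, C=h): rows 1, 7 → {B,D} takes values {(681, 46), (689, 49)} — violation
(A=U40, C=h): rows 2, 3, 4, 5, 6, 8, 9, 10, 11 → {B,D} = (678, 47), (678, 47), (678, 47), (678, 47), (678, 47), (678, 47), (678, 47), (678, 47), (678, 47) ✓
Two rows agree on {A, C} but differ on {B, D}, so {A, C} -> {B, D} does not hold.

No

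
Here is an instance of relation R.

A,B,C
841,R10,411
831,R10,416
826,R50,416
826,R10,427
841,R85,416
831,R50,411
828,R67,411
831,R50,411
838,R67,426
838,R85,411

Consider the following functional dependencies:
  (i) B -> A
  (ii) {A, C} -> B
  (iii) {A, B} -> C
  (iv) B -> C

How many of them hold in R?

(i) B -> A: B=R10: 3 rows → A takes values {841, 831, 826} — violation; B=R50: 3 rows → A takes values {826, 831} — violation; B=R85: 2 rows → A takes values {841, 838} — violation; B=R67: 2 rows → A takes values {828, 838} — violation — fails.
(ii) {A, C} -> B: every LHS value maps to a single RHS value — holds.
(iii) {A, B} -> C: every LHS value maps to a single RHS value — holds.
(iv) B -> C: B=R10: 3 rows → C takes values {411, 416, 427} — violation; B=R50: 3 rows → C takes values {416, 411} — violation; B=R85: 2 rows → C takes values {416, 411} — violation; B=R67: 2 rows → C takes values {411, 426} — violation — fails.
2 of the 4 dependencies hold.

2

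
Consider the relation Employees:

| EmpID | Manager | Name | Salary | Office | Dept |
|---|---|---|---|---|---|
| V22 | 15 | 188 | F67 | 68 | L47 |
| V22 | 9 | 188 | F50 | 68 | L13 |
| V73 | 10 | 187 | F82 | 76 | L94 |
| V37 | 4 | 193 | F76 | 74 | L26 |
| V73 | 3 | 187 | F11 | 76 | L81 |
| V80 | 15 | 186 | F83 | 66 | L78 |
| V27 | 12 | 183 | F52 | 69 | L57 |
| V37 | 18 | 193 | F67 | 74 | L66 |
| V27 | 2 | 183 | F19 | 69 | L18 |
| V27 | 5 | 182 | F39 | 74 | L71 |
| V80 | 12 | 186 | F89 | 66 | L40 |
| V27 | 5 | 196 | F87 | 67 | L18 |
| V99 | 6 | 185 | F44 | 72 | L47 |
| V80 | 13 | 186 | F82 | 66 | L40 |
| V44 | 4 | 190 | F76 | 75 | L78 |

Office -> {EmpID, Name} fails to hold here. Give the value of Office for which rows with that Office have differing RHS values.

Office=68: 2 rows → {EmpID,Name} = (V22, 188), (V22, 188) ✓
Office=76: 2 rows → {EmpID,Name} = (V73, 187), (V73, 187) ✓
Office=74: 3 rows → {EmpID,Name} takes values {(V37, 193), (V27, 182)} — violation
Office=66: 3 rows → {EmpID,Name} = (V80, 186), (V80, 186), (V80, 186) ✓
Office=69: 2 rows → {EmpID,Name} = (V27, 183), (V27, 183) ✓
Office=67: 1 row → {EmpID,Name} = (V27, 196) ✓
Office=72: 1 row → {EmpID,Name} = (V99, 185) ✓
Office=75: 1 row → {EmpID,Name} = (V44, 190) ✓
The only Office value with inconsistent RHS is Office=74.

74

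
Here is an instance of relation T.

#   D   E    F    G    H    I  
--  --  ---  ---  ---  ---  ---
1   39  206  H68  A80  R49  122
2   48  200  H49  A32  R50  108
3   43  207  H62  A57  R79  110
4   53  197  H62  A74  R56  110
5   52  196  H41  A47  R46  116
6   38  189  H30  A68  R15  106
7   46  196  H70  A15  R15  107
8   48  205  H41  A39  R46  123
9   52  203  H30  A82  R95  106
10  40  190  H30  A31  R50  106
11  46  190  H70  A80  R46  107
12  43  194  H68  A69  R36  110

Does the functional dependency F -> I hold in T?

No

F=H68: rows 1, 12 → I takes values {122, 110} — violation
F=H49: row 2 → I = 108 ✓
F=H62: rows 3, 4 → I = 110, 110 ✓
F=H41: rows 5, 8 → I takes values {116, 123} — violation
F=H30: rows 6, 9, 10 → I = 106, 106, 106 ✓
F=H70: rows 7, 11 → I = 107, 107 ✓
Two rows agree on F but differ on I, so F -> I does not hold.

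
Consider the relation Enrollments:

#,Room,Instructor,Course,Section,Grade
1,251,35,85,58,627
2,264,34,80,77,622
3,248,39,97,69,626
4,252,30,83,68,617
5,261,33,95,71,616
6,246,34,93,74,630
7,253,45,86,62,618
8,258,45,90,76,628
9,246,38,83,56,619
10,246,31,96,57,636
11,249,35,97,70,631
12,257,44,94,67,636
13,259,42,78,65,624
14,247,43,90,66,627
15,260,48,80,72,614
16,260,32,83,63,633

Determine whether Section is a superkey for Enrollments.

Yes

All 16 rows have distinct Section values, so Section → (all attributes) holds and Section is a superkey.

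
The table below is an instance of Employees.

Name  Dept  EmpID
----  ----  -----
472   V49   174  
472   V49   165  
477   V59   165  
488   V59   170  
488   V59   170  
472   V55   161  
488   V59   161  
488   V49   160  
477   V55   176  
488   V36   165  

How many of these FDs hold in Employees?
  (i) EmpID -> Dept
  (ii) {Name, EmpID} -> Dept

(i) EmpID -> Dept: EmpID=165: 3 rows → Dept takes values {V49, V59, V36} — violation; EmpID=161: 2 rows → Dept takes values {V55, V59} — violation — fails.
(ii) {Name, EmpID} -> Dept: every LHS value maps to a single RHS value — holds.
1 of the 2 dependencies holds.

1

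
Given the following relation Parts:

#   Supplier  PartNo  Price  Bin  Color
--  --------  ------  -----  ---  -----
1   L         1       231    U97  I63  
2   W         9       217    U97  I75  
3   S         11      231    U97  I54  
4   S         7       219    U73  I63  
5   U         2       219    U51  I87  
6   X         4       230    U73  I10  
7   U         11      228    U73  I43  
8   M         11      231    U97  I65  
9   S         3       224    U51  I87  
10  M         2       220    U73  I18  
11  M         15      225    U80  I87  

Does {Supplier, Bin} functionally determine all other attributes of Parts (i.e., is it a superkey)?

Yes

All 11 rows have distinct {Supplier, Bin} values, so {Supplier, Bin} → (all attributes) holds and {Supplier, Bin} is a superkey.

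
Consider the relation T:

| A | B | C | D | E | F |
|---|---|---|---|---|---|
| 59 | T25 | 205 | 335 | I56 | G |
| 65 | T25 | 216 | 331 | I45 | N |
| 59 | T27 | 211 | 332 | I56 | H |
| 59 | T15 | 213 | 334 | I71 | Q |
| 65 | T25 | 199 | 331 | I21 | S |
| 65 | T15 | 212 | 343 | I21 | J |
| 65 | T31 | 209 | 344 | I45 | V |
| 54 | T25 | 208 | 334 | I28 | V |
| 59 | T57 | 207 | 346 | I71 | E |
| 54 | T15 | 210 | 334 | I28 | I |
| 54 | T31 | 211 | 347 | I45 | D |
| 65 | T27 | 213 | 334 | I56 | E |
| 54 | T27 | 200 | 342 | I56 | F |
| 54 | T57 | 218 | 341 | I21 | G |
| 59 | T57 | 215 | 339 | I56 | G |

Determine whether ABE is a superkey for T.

Yes

All 15 rows have distinct ABE values, so ABE → (all attributes) holds and ABE is a superkey.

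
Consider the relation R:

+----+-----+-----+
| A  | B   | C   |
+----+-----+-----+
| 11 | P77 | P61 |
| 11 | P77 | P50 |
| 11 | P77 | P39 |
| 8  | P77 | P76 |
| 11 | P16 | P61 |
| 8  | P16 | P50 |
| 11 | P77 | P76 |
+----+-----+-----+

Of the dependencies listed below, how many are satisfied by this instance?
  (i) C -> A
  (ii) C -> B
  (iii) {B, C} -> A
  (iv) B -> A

0

(i) C -> A: C=P50: 2 rows → A takes values {11, 8} — violation; C=P76: 2 rows → A takes values {8, 11} — violation — fails.
(ii) C -> B: C=P61: 2 rows → B takes values {P77, P16} — violation; C=P50: 2 rows → B takes values {P77, P16} — violation — fails.
(iii) {B, C} -> A: (B=P77, C=P76): 2 rows → A takes values {8, 11} — violation — fails.
(iv) B -> A: B=P77: 5 rows → A takes values {11, 8} — violation; B=P16: 2 rows → A takes values {11, 8} — violation — fails.
None of the 4 dependencies hold.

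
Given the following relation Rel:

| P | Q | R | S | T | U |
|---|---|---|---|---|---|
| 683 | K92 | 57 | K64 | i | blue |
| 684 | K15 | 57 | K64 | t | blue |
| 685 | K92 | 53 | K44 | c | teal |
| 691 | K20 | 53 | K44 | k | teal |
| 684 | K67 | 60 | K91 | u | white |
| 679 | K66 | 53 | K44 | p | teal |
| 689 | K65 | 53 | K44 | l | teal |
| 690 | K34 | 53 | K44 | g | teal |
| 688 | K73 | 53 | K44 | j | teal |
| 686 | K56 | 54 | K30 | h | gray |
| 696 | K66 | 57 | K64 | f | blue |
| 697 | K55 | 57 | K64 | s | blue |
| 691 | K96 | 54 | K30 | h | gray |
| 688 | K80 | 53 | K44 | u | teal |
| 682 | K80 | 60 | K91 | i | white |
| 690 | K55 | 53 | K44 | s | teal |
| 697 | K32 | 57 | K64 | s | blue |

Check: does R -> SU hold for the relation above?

R=57: 5 rows → {S,U} = (K64, blue), (K64, blue), (K64, blue), (K64, blue), (K64, blue) ✓
R=53: 8 rows → {S,U} = (K44, teal), (K44, teal), (K44, teal), (K44, teal), (K44, teal), (K44, teal), (K44, teal), (K44, teal) ✓
R=60: 2 rows → {S,U} = (K91, white), (K91, white) ✓
R=54: 2 rows → {S,U} = (K30, gray), (K30, gray) ✓
Every R value is associated with a single SU value, so R -> SU holds.

Yes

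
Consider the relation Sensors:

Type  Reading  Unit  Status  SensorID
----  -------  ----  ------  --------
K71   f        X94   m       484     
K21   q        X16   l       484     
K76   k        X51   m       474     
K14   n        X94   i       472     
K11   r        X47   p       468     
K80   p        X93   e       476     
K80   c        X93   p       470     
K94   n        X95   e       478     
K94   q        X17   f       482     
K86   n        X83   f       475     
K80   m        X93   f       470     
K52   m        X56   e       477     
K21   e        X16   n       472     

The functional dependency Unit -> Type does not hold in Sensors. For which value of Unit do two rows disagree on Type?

X94

Unit=X94: 2 rows → Type takes values {K71, K14} — violation
Unit=X16: 2 rows → Type = K21, K21 ✓
Unit=X51: 1 row → Type = K76 ✓
Unit=X47: 1 row → Type = K11 ✓
Unit=X93: 3 rows → Type = K80, K80, K80 ✓
Unit=X95: 1 row → Type = K94 ✓
Unit=X17: 1 row → Type = K94 ✓
Unit=X83: 1 row → Type = K86 ✓
Unit=X56: 1 row → Type = K52 ✓
The only Unit value with inconsistent Type is Unit=X94.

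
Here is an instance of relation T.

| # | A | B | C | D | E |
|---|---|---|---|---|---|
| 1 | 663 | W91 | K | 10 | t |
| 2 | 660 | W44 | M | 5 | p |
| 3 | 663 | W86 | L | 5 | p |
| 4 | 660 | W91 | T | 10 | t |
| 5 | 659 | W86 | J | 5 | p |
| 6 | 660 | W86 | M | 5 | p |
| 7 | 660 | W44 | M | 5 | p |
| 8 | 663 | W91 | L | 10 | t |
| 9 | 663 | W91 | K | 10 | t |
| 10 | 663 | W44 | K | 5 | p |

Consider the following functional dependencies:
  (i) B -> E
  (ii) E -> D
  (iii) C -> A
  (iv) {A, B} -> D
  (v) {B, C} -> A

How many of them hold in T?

5

(i) B -> E: every LHS value maps to a single RHS value — holds.
(ii) E -> D: every LHS value maps to a single RHS value — holds.
(iii) C -> A: every LHS value maps to a single RHS value — holds.
(iv) {A, B} -> D: every LHS value maps to a single RHS value — holds.
(v) {B, C} -> A: every LHS value maps to a single RHS value — holds.
5 of the 5 dependencies hold.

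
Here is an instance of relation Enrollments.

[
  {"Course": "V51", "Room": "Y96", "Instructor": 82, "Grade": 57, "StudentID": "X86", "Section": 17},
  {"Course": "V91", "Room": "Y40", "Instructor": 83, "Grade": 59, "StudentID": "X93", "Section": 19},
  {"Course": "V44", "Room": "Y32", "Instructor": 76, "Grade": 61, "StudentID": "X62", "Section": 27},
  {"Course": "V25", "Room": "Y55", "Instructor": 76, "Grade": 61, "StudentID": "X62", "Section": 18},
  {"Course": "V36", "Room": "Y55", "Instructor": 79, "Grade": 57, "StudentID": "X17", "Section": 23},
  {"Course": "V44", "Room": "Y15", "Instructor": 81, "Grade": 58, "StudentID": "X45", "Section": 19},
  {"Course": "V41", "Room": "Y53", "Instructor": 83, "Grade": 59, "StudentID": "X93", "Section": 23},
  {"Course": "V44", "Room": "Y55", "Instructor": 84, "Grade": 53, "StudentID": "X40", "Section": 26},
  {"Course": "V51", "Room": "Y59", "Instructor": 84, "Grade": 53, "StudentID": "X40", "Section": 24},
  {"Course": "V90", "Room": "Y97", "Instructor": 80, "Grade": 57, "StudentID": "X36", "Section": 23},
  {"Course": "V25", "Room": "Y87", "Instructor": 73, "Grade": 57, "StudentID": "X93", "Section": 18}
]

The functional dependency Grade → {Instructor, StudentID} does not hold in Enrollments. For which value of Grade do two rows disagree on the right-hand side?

Grade=57: 4 rows → {Instructor,StudentID} takes values {(82, X86), (79, X17), (80, X36), (73, X93)} — violation
Grade=59: 2 rows → {Instructor,StudentID} = (83, X93), (83, X93) ✓
Grade=61: 2 rows → {Instructor,StudentID} = (76, X62), (76, X62) ✓
Grade=58: 1 row → {Instructor,StudentID} = (81, X45) ✓
Grade=53: 2 rows → {Instructor,StudentID} = (84, X40), (84, X40) ✓
The only Grade value with inconsistent RHS is Grade=57.

57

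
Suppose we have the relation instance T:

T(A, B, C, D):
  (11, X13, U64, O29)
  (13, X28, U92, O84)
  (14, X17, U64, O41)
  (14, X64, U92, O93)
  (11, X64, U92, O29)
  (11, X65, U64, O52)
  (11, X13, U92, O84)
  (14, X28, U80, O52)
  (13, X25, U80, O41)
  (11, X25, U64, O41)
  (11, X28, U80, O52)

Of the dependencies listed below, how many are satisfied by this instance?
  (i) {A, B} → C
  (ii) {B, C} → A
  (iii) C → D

(i) {A, B} → C: (A=11, B=X13): 2 rows → C takes values {U64, U92} — violation — fails.
(ii) {B, C} → A: (B=X64, C=U92): 2 rows → A takes values {14, 11} — violation; (B=X28, C=U80): 2 rows → A takes values {14, 11} — violation — fails.
(iii) C → D: C=U64: 4 rows → D takes values {O29, O41, O52} — violation; C=U92: 4 rows → D takes values {O84, O93, O29} — violation; C=U80: 3 rows → D takes values {O52, O41} — violation — fails.
None of the 3 dependencies hold.

0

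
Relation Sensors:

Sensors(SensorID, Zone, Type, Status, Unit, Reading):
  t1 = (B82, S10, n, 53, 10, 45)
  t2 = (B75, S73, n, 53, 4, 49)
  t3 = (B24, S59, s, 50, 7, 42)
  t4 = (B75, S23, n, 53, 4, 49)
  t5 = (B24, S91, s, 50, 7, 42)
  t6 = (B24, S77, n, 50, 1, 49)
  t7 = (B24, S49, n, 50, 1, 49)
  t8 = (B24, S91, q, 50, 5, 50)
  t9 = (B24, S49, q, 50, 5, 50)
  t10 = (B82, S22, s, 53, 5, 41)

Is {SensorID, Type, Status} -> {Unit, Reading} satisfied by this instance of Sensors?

Yes

(SensorID=B82, Type=n, Status=53): row 1 → {Unit,Reading} = (10, 45) ✓
(SensorID=B75, Type=n, Status=53): rows 2, 4 → {Unit,Reading} = (4, 49), (4, 49) ✓
(SensorID=B24, Type=s, Status=50): rows 3, 5 → {Unit,Reading} = (7, 42), (7, 42) ✓
(SensorID=B24, Type=n, Status=50): rows 6, 7 → {Unit,Reading} = (1, 49), (1, 49) ✓
(SensorID=B24, Type=q, Status=50): rows 8, 9 → {Unit,Reading} = (5, 50), (5, 50) ✓
(SensorID=B82, Type=s, Status=53): row 10 → {Unit,Reading} = (5, 41) ✓
Every {SensorID, Type, Status} value is associated with a single {Unit, Reading} value, so {SensorID, Type, Status} -> {Unit, Reading} holds.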